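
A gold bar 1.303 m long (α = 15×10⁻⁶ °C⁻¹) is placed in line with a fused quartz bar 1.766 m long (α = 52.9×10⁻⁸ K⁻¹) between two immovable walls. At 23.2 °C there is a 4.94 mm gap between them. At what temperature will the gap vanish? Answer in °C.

T = 264 °C

Gap closes when ΔL₁ + ΔL₂ = 4.94 mm = 4.94×10⁻³ m
(α₁L₁ + α₂L₂)ΔT = g
α₁L₁ + α₂L₂ = 15×10⁻⁶×1.303 + 52.9×10⁻⁸×1.766 = 2.0479214×10⁻⁵ m/K
ΔT = 4.94×10⁻³ / 2.0479214×10⁻⁵ = 241.22 K
T = 23.2 + 241.22 = 264.42 °C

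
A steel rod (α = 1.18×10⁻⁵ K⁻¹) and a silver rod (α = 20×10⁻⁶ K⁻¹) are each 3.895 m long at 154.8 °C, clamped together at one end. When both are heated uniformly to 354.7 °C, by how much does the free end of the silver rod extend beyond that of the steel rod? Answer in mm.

6.38 mm

ΔT = 199.9 K
steel: ΔL = 1.18×10⁻⁵ × 3.895 m × 199.9 = 9.1876×10⁻³ m = 9.1876 mm
silver: ΔL = 20×10⁻⁶ × 3.895 m × 199.9 = 1.5572×10⁻² m = 15.572 mm
difference = 15.572 − 9.1876 = 6.3844 mm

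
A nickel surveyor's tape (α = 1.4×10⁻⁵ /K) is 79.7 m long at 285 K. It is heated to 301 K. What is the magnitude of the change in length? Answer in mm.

ΔL = 17.9 mm

|ΔT| = |301 − 285| = 16 K
ΔL = αL₀ΔT = (1.4×10⁻⁵)(79.7)(16) = 1.79×10⁻² m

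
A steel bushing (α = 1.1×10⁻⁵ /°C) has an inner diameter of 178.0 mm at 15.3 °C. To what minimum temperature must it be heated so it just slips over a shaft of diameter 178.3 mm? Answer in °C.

Required Δd = 178.3 − 178.0 = 0.3 mm
Δd = αd₀ΔT ⇒ ΔT = Δd/(αd₀) = 0.3 / (1.1×10⁻⁵ × 178.0) = 153.22 K
T_min = 15.3 + 153.22 = 168.52 °C

T = 169 °C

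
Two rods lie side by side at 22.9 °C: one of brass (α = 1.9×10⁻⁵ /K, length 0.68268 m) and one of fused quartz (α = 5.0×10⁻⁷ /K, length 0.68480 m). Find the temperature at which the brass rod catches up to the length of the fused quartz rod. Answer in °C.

T = 190.8 °C

L₁(1 + α₁ΔT) = L₂(1 + α₂ΔT) ⇒ ΔT = (L₂ − L₁)/(α₁L₁ − α₂L₂)
L₂ − L₁ = 0.68480 − 0.68268 = 2.12×10⁻³ m
α₁L₁ − α₂L₂ = 1.9×10⁻⁵×0.68268 − 5.0×10⁻⁷×0.68480 = 1.262852×10⁻⁵ m/K
ΔT = 2.12×10⁻³ / 1.262852×10⁻⁵ = 167.874 K
T = 22.9 + 167.874 = 190.774 °C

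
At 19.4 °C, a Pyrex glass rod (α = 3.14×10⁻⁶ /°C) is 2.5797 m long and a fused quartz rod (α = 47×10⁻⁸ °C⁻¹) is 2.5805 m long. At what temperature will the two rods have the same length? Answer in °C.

T = 135.6 °C

Equal length when α₁L₁ΔT − α₂L₂ΔT = L₂ − L₁ = 8.00×10⁻⁴ m
α₁L₁ = 8.100258×10⁻⁶, α₂L₂ = 1.212835×10⁻⁶ → Δ(αL) = 6.887423×10⁻⁶ m/K
ΔT = 8.00×10⁻⁴ / 6.887423×10⁻⁶ = 116.154 K, so T = 19.4 + 116.154 = 135.554 °C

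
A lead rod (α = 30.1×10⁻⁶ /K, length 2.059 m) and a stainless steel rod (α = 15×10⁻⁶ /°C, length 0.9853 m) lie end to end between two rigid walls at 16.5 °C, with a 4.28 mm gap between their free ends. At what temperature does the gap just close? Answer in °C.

T = 72.3 °C

α₁L₁ = 6.19759×10⁻⁵ m/K, α₂L₂ = 1.47795×10⁻⁵ m/K → total 7.67554×10⁻⁵ m/K
ΔT = g/(α₁L₁+α₂L₂) = 4.28×10⁻³ / 7.67554×10⁻⁵ = 55.762 K
T = 16.5 + 55.762 = 72.262 °C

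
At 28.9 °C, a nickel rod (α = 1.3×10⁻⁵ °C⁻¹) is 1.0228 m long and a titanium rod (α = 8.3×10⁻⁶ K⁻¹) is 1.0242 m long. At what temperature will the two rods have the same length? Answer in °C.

T = 320.8 °C

L₁(1 + α₁ΔT) = L₂(1 + α₂ΔT) ⇒ ΔT = (L₂ − L₁)/(α₁L₁ − α₂L₂)
L₂ − L₁ = 1.0242 − 1.0228 = 1.40×10⁻³ m
α₁L₁ − α₂L₂ = 1.3×10⁻⁵×1.0228 − 8.3×10⁻⁶×1.0242 = 4.79554×10⁻⁶ m/K
ΔT = 1.40×10⁻³ / 4.79554×10⁻⁶ = 291.938 K
T = 28.9 + 291.938 = 320.838 °C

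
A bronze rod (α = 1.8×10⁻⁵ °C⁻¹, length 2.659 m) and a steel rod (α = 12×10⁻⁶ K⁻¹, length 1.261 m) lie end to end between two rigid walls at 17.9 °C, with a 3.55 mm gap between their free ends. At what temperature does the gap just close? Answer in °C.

Gap closes when ΔL₁ + ΔL₂ = 3.55 mm = 3.55×10⁻³ m
(α₁L₁ + α₂L₂)ΔT = g
α₁L₁ + α₂L₂ = 1.8×10⁻⁵×2.659 + 12×10⁻⁶×1.261 = 6.2994×10⁻⁵ m/K
ΔT = 3.55×10⁻³ / 6.2994×10⁻⁵ = 56.355 K
T = 17.9 + 56.355 = 74.255 °C

T = 74.3 °C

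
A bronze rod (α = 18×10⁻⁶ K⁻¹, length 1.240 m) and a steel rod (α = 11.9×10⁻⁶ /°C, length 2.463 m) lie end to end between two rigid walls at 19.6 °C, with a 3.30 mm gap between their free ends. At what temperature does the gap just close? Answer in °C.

α₁L₁ = 2.232×10⁻⁵ m/K, α₂L₂ = 2.93097×10⁻⁵ m/K → total 5.16297×10⁻⁵ m/K
ΔT = g/(α₁L₁+α₂L₂) = 3.30×10⁻³ / 5.16297×10⁻⁵ = 63.917 K
T = 19.6 + 63.917 = 83.517 °C

T = 83.5 °C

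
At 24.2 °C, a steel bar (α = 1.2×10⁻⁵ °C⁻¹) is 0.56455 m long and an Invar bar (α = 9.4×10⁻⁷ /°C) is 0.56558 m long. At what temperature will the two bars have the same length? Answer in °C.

Equal length when α₁L₁ΔT − α₂L₂ΔT = L₂ − L₁ = 1.03×10⁻³ m
α₁L₁ = 6.7746×10⁻⁶, α₂L₂ = 5.316452×10⁻⁷ → Δ(αL) = 6.2429548×10⁻⁶ m/K
ΔT = 1.03×10⁻³ / 6.2429548×10⁻⁶ = 164.986 K, so T = 24.2 + 164.986 = 189.186 °C

T = 189.2 °C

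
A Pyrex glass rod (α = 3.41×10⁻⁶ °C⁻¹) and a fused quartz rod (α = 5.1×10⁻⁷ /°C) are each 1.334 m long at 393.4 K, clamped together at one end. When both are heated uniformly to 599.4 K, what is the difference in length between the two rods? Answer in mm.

0.797 mm

ΔT = 206.0 K
Pyrex glass: ΔL = 3.41×10⁻⁶ × 1.334 m × 206.0 = 9.3708×10⁻⁴ m = 0.93708 mm
fused quartz: ΔL = 5.1×10⁻⁷ × 1.334 m × 206.0 = 1.4015×10⁻⁴ m = 0.14015 mm
difference = 0.93708 − 0.14015 = 0.79693 mm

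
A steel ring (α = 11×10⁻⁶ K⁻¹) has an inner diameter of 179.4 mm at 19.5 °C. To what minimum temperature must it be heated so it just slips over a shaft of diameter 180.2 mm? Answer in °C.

T = 425 °C

Required Δd = 180.2 − 179.4 = 0.8 mm
Δd = αd₀ΔT ⇒ ΔT = Δd/(αd₀) = 0.8 / (11×10⁻⁶ × 179.4) = 405.39 K
T_min = 19.5 + 405.39 = 424.89 °C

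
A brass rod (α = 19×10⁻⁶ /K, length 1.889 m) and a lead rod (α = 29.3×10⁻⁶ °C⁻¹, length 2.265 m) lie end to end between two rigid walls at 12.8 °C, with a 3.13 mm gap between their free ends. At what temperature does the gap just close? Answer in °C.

α₁L₁ = 3.5891×10⁻⁵ m/K, α₂L₂ = 6.63645×10⁻⁵ m/K → total 1.022555×10⁻⁴ m/K
ΔT = g/(α₁L₁+α₂L₂) = 3.13×10⁻³ / 1.022555×10⁻⁴ = 30.610 K
T = 12.8 + 30.610 = 43.410 °C

T = 43.4 °C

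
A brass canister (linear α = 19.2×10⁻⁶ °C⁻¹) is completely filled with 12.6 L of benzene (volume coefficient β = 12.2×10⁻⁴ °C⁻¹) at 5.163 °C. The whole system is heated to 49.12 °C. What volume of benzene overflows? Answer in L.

The canister also expands: β_container ≈ 3α = 5.76×10⁻⁵ /K
Net overflow = V₀(β_liq − 3α_cont)ΔT
β − 3α = 1.22×10⁻³ − 5.76×10⁻⁵ = 1.1624×10⁻³ /K; ΔT = 43.957 K
ΔV = 12.6 × 1.1624×10⁻³ × 43.957 = 0.644 L

0.644 L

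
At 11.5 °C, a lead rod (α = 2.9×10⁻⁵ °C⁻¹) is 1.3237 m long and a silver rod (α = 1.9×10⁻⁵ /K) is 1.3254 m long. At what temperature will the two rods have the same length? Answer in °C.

T = 140.2 °C

Equal length when α₁L₁ΔT − α₂L₂ΔT = L₂ − L₁ = 1.70×10⁻³ m
α₁L₁ = 3.83873×10⁻⁵, α₂L₂ = 2.51826×10⁻⁵ → Δ(αL) = 1.32047×10⁻⁵ m/K
ΔT = 1.70×10⁻³ / 1.32047×10⁻⁵ = 128.742 K, so T = 11.5 + 128.742 = 140.242 °C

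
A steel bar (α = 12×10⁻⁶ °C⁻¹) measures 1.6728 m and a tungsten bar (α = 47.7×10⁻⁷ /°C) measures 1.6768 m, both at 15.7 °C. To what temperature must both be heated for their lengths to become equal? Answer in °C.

Equal length when α₁L₁ΔT − α₂L₂ΔT = L₂ − L₁ = 4.00×10⁻³ m
α₁L₁ = 2.00736×10⁻⁵, α₂L₂ = 7.998336×10⁻⁶ → Δ(αL) = 1.2075264×10⁻⁵ m/K
ΔT = 4.00×10⁻³ / 1.2075264×10⁻⁵ = 331.256 K, so T = 15.7 + 331.256 = 346.956 °C

T = 347.0 °C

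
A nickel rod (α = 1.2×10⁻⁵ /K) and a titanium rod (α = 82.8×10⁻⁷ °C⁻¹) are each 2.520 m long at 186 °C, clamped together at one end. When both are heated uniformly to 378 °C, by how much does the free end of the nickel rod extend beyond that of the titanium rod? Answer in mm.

ΔT = 192 K
nickel: ΔL = 1.2×10⁻⁵ × 2.520 m × 192 = 5.8061×10⁻³ m = 5.8061 mm
titanium: ΔL = 82.8×10⁻⁷ × 2.520 m × 192 = 4.0062×10⁻³ m = 4.0062 mm
difference = 5.8061 − 4.0062 = 1.7999 mm

1.80 mm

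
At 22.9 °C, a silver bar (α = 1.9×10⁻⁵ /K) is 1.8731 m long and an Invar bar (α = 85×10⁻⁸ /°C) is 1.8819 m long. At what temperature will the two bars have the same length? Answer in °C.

T = 281.8 °C

L₁(1 + α₁ΔT) = L₂(1 + α₂ΔT) ⇒ ΔT = (L₂ − L₁)/(α₁L₁ − α₂L₂)
L₂ − L₁ = 1.8819 − 1.8731 = 8.80×10⁻³ m
α₁L₁ − α₂L₂ = 1.9×10⁻⁵×1.8731 − 85×10⁻⁸×1.8819 = 3.3989285×10⁻⁵ m/K
ΔT = 8.80×10⁻³ / 3.3989285×10⁻⁵ = 258.905 K
T = 22.9 + 258.905 = 281.805 °C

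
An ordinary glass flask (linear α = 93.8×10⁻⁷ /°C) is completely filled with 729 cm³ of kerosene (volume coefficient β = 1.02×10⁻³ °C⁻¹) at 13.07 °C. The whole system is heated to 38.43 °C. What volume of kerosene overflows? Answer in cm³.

18.3 cm³

The flask also expands: β_container ≈ 3α = 2.814×10⁻⁵ /K
Net overflow = V₀(β_liq − 3α_cont)ΔT
β − 3α = 1.02×10⁻³ − 2.814×10⁻⁵ = 9.9186×10⁻⁴ /K; ΔT = 25.36 K
ΔV = 729 × 9.9186×10⁻⁴ × 25.36 = 18.3 cm³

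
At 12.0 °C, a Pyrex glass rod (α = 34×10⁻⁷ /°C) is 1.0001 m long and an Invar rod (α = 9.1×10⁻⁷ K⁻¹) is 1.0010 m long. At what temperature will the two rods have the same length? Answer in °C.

Equal length when α₁L₁ΔT − α₂L₂ΔT = L₂ − L₁ = 9.00×10⁻⁴ m
α₁L₁ = 3.40034×10⁻⁶, α₂L₂ = 9.1091×10⁻⁷ → Δ(αL) = 2.48943×10⁻⁶ m/K
ΔT = 9.00×10⁻⁴ / 2.48943×10⁻⁶ = 361.529 K, so T = 12.0 + 361.529 = 373.529 °C

T = 373.5 °C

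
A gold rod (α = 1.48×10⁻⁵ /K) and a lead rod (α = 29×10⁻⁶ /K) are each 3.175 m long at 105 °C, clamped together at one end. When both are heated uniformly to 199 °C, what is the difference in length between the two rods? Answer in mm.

4.24 mm

ΔT = 94 K
gold: ΔL = 1.48×10⁻⁵ × 3.175 m × 94 = 4.4171×10⁻³ m = 4.4171 mm
lead: ΔL = 29×10⁻⁶ × 3.175 m × 94 = 8.6551×10⁻³ m = 8.6551 mm
difference = 8.6551 − 4.4171 = 4.2380 mm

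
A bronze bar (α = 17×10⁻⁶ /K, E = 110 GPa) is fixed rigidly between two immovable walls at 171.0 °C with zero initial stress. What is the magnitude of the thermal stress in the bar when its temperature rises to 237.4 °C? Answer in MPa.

Fully constrained: the free strain ε = αΔT is blocked, so σ = Eε = EαΔT.
|ΔT| = 66.4 K
σ = 110×10⁹ × 17×10⁻⁶ × 66.4 = 1.24×10⁸ Pa

σ = 124 MPa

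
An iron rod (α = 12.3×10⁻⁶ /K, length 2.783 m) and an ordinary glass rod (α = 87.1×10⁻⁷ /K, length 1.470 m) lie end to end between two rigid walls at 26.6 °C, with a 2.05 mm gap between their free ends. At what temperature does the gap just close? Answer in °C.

T = 70.2 °C

Gap closes when ΔL₁ + ΔL₂ = 2.05 mm = 2.05×10⁻³ m
(α₁L₁ + α₂L₂)ΔT = g
α₁L₁ + α₂L₂ = 12.3×10⁻⁶×2.783 + 87.1×10⁻⁷×1.470 = 4.70346×10⁻⁵ m/K
ΔT = 2.05×10⁻³ / 4.70346×10⁻⁵ = 43.585 K
T = 26.6 + 43.585 = 70.185 °C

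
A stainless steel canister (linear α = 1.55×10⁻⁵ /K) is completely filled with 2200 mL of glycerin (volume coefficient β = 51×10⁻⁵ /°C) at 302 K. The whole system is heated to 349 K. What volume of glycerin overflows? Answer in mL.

The canister also expands: β_container ≈ 3α = 4.65×10⁻⁵ /K
Net overflow = V₀(β_liq − 3α_cont)ΔT
β − 3α = 5.10×10⁻⁴ − 4.65×10⁻⁵ = 4.635×10⁻⁴ /K; ΔT = 47 K
ΔV = 2200 × 4.635×10⁻⁴ × 47 = 47.9 mL

47.9 mL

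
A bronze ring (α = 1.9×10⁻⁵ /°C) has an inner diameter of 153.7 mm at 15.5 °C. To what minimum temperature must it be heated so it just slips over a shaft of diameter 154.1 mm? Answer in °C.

Required Δd = 154.1 − 153.7 = 0.4 mm
Δd = αd₀ΔT ⇒ ΔT = Δd/(αd₀) = 0.4 / (1.9×10⁻⁵ × 153.7) = 136.97 K
T_min = 15.5 + 136.97 = 152.47 °C

T = 152 °C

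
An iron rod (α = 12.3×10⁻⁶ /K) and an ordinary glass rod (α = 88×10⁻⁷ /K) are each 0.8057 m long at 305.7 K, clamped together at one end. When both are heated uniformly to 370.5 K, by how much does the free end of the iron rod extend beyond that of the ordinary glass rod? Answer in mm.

0.183 mm

ΔT = 64.8 K
iron: ΔL = 12.3×10⁻⁶ × 0.8057 m × 64.8 = 6.4218×10⁻⁴ m = 0.64218 mm
ordinary glass: ΔL = 88×10⁻⁷ × 0.8057 m × 64.8 = 4.5944×10⁻⁴ m = 0.45944 mm
difference = 0.64218 − 0.45944 = 0.18274 mm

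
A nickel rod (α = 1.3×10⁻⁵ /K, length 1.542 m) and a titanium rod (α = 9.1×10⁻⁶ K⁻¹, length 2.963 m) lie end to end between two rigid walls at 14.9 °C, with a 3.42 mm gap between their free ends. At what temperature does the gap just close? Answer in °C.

Gap closes when ΔL₁ + ΔL₂ = 3.42 mm = 3.42×10⁻³ m
(α₁L₁ + α₂L₂)ΔT = g
α₁L₁ + α₂L₂ = 1.3×10⁻⁵×1.542 + 9.1×10⁻⁶×2.963 = 4.70093×10⁻⁵ m/K
ΔT = 3.42×10⁻³ / 4.70093×10⁻⁵ = 72.752 K
T = 14.9 + 72.752 = 87.652 °C

T = 87.7 °C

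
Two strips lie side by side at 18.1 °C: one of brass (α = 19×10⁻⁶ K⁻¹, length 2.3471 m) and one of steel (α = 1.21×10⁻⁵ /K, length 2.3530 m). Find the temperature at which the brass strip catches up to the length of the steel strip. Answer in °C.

Equal length when α₁L₁ΔT − α₂L₂ΔT = L₂ − L₁ = 5.90×10⁻³ m
α₁L₁ = 4.45949×10⁻⁵, α₂L₂ = 2.84713×10⁻⁵ → Δ(αL) = 1.61236×10⁻⁵ m/K
ΔT = 5.90×10⁻³ / 1.61236×10⁻⁵ = 365.923 K, so T = 18.1 + 365.923 = 384.023 °C

T = 384.0 °C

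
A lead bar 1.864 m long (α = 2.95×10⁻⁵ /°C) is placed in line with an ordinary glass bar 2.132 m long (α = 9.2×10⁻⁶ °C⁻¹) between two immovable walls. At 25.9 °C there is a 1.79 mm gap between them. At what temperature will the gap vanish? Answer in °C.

α₁L₁ = 5.4988×10⁻⁵ m/K, α₂L₂ = 1.96144×10⁻⁵ m/K → total 7.46024×10⁻⁵ m/K
ΔT = g/(α₁L₁+α₂L₂) = 1.79×10⁻³ / 7.46024×10⁻⁵ = 23.994 K
T = 25.9 + 23.994 = 49.894 °C

T = 49.9 °C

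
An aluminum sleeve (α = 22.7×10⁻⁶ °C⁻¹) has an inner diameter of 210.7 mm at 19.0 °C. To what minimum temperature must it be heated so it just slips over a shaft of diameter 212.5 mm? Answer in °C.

T = 395 °C

Required Δd = 212.5 − 210.7 = 1.8 mm
Δd = αd₀ΔT ⇒ ΔT = Δd/(αd₀) = 1.8 / (22.7×10⁻⁶ × 210.7) = 376.34 K
T_min = 19.0 + 376.34 = 395.34 °C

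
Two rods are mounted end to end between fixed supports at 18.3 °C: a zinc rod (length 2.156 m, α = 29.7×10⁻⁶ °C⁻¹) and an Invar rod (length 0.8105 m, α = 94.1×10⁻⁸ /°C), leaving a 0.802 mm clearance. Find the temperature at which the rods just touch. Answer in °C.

T = 30.7 °C

α₁L₁ = 6.40332×10⁻⁵ m/K, α₂L₂ = 7.626805×10⁻⁷ m/K → total 6.47958805×10⁻⁵ m/K
ΔT = g/(α₁L₁+α₂L₂) = 8.02×10⁻⁴ / 6.47958805×10⁻⁵ = 12.377 K
T = 18.3 + 12.377 = 30.677 °C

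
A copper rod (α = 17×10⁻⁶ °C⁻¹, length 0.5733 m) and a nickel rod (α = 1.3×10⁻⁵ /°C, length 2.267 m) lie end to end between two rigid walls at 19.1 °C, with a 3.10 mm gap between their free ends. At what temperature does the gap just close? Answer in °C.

T = 98.1 °C

α₁L₁ = 9.7461×10⁻⁶ m/K, α₂L₂ = 2.9471×10⁻⁵ m/K → total 3.92171×10⁻⁵ m/K
ΔT = g/(α₁L₁+α₂L₂) = 3.10×10⁻³ / 3.92171×10⁻⁵ = 79.047 K
T = 19.1 + 79.047 = 98.147 °C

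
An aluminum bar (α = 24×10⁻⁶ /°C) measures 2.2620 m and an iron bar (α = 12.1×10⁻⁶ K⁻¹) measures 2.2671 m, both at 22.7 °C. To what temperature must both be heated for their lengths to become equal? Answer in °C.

L₁(1 + α₁ΔT) = L₂(1 + α₂ΔT) ⇒ ΔT = (L₂ − L₁)/(α₁L₁ − α₂L₂)
L₂ − L₁ = 2.2671 − 2.2620 = 5.10×10⁻³ m
α₁L₁ − α₂L₂ = 24×10⁻⁶×2.2620 − 12.1×10⁻⁶×2.2671 = 2.685609×10⁻⁵ m/K
ΔT = 5.10×10⁻³ / 2.685609×10⁻⁵ = 189.901 K
T = 22.7 + 189.901 = 212.601 °C

T = 212.6 °C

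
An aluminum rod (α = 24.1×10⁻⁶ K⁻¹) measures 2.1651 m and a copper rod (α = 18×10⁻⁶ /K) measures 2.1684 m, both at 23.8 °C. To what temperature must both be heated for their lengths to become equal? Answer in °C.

T = 274.8 °C

Equal length when α₁L₁ΔT − α₂L₂ΔT = L₂ − L₁ = 3.30×10⁻³ m
α₁L₁ = 5.217891×10⁻⁵, α₂L₂ = 3.90312×10⁻⁵ → Δ(αL) = 1.314771×10⁻⁵ m/K
ΔT = 3.30×10⁻³ / 1.314771×10⁻⁵ = 250.994 K, so T = 23.8 + 250.994 = 274.794 °C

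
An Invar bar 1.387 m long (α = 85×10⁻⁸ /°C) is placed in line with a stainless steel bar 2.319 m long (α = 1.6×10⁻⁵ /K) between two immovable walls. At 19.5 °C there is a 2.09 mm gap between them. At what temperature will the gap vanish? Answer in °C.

α₁L₁ = 1.17895×10⁻⁶ m/K, α₂L₂ = 3.7104×10⁻⁵ m/K → total 3.828295×10⁻⁵ m/K
ΔT = g/(α₁L₁+α₂L₂) = 2.09×10⁻³ / 3.828295×10⁻⁵ = 54.593 K
T = 19.5 + 54.593 = 74.093 °C

T = 74.1 °C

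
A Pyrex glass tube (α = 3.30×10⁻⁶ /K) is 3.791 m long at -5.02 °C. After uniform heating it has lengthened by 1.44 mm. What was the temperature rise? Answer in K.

ΔT = 115 K

ΔL = αL₀ΔT ⇒ ΔT = ΔL / (αL₀)
ΔT = 1.44×10⁻³ m / (3.30×10⁻⁶ × 3.791 m) = 115.11 K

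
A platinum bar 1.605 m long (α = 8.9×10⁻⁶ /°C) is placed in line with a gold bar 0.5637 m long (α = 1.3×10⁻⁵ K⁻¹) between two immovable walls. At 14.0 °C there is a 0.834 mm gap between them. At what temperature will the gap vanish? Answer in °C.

T = 52.6 °C

Gap closes when ΔL₁ + ΔL₂ = 0.834 mm = 8.34×10⁻⁴ m
(α₁L₁ + α₂L₂)ΔT = g
α₁L₁ + α₂L₂ = 8.9×10⁻⁶×1.605 + 1.3×10⁻⁵×0.5637 = 2.16126×10⁻⁵ m/K
ΔT = 8.34×10⁻⁴ / 2.16126×10⁻⁵ = 38.589 K
T = 14.0 + 38.589 = 52.589 °C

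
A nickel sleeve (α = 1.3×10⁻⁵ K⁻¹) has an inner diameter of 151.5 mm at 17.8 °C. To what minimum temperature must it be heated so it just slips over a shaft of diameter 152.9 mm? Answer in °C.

Required Δd = 152.9 − 151.5 = 1.4 mm
Δd = αd₀ΔT ⇒ ΔT = Δd/(αd₀) = 1.4 / (1.3×10⁻⁵ × 151.5) = 710.84 K
T_min = 17.8 + 710.84 = 728.64 °C

T = 729 °C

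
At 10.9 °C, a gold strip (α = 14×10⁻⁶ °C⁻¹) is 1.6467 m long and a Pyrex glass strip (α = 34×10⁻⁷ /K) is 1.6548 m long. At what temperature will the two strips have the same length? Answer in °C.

T = 475.7 °C

Equal length when α₁L₁ΔT − α₂L₂ΔT = L₂ − L₁ = 8.10×10⁻³ m
α₁L₁ = 2.30538×10⁻⁵, α₂L₂ = 5.62632×10⁻⁶ → Δ(αL) = 1.742748×10⁻⁵ m/K
ΔT = 8.10×10⁻³ / 1.742748×10⁻⁵ = 464.783 K, so T = 10.9 + 464.783 = 475.683 °C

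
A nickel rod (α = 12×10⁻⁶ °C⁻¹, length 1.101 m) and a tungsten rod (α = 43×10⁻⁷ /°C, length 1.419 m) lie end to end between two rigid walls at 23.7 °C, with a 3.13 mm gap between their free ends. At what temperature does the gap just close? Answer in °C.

Gap closes when ΔL₁ + ΔL₂ = 3.13 mm = 3.13×10⁻³ m
(α₁L₁ + α₂L₂)ΔT = g
α₁L₁ + α₂L₂ = 12×10⁻⁶×1.101 + 43×10⁻⁷×1.419 = 1.93137×10⁻⁵ m/K
ΔT = 3.13×10⁻³ / 1.93137×10⁻⁵ = 162.06 K
T = 23.7 + 162.06 = 185.76 °C

T = 186 °C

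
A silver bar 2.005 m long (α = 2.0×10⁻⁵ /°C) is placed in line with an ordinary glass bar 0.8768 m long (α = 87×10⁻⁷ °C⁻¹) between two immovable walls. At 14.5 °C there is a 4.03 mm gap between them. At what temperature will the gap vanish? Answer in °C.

T = 98.9 °C

Gap closes when ΔL₁ + ΔL₂ = 4.03 mm = 4.03×10⁻³ m
(α₁L₁ + α₂L₂)ΔT = g
α₁L₁ + α₂L₂ = 2.0×10⁻⁵×2.005 + 87×10⁻⁷×0.8768 = 4.772816×10⁻⁵ m/K
ΔT = 4.03×10⁻³ / 4.772816×10⁻⁵ = 84.437 K
T = 14.5 + 84.437 = 98.937 °C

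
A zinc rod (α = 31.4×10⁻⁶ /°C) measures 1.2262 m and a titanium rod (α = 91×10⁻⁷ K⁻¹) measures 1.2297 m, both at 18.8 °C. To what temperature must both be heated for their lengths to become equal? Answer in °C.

L₁(1 + α₁ΔT) = L₂(1 + α₂ΔT) ⇒ ΔT = (L₂ − L₁)/(α₁L₁ − α₂L₂)
L₂ − L₁ = 1.2297 − 1.2262 = 3.50×10⁻³ m
α₁L₁ − α₂L₂ = 31.4×10⁻⁶×1.2262 − 91×10⁻⁷×1.2297 = 2.731241×10⁻⁵ m/K
ΔT = 3.50×10⁻³ / 2.731241×10⁻⁵ = 128.147 K
T = 18.8 + 128.147 = 146.947 °C

T = 146.9 °C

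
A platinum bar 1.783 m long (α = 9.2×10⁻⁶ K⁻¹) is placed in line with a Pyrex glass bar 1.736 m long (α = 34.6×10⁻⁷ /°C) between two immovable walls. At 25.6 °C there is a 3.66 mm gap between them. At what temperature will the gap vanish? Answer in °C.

Gap closes when ΔL₁ + ΔL₂ = 3.66 mm = 3.66×10⁻³ m
(α₁L₁ + α₂L₂)ΔT = g
α₁L₁ + α₂L₂ = 9.2×10⁻⁶×1.783 + 34.6×10⁻⁷×1.736 = 2.241016×10⁻⁵ m/K
ΔT = 3.66×10⁻³ / 2.241016×10⁻⁵ = 163.32 K
T = 25.6 + 163.32 = 188.92 °C

T = 189 °C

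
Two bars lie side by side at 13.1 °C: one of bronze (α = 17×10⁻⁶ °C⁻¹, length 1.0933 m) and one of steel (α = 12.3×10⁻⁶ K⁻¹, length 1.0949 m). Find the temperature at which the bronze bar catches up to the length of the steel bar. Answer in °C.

L₁(1 + α₁ΔT) = L₂(1 + α₂ΔT) ⇒ ΔT = (L₂ − L₁)/(α₁L₁ − α₂L₂)
L₂ − L₁ = 1.0949 − 1.0933 = 1.60×10⁻³ m
α₁L₁ − α₂L₂ = 17×10⁻⁶×1.0933 − 12.3×10⁻⁶×1.0949 = 5.11883×10⁻⁶ m/K
ΔT = 1.60×10⁻³ / 5.11883×10⁻⁶ = 312.571 K
T = 13.1 + 312.571 = 325.671 °C

T = 325.7 °C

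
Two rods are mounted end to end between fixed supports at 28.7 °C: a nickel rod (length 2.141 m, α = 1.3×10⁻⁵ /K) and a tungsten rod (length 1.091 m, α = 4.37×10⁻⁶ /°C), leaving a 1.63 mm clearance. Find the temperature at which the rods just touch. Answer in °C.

T = 78.7 °C

α₁L₁ = 2.7833×10⁻⁵ m/K, α₂L₂ = 4.76767×10⁻⁶ m/K → total 3.260067×10⁻⁵ m/K
ΔT = g/(α₁L₁+α₂L₂) = 1.63×10⁻³ / 3.260067×10⁻⁵ = 49.999 K
T = 28.7 + 49.999 = 78.699 °C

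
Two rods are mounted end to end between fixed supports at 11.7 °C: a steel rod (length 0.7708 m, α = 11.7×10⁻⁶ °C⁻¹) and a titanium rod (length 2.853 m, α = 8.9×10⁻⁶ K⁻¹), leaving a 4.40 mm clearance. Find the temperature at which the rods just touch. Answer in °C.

T = 140 °C

α₁L₁ = 9.01836×10⁻⁶ m/K, α₂L₂ = 2.53917×10⁻⁵ m/K → total 3.441006×10⁻⁵ m/K
ΔT = g/(α₁L₁+α₂L₂) = 4.40×10⁻³ / 3.441006×10⁻⁵ = 127.87 K
T = 11.7 + 127.87 = 139.57 °C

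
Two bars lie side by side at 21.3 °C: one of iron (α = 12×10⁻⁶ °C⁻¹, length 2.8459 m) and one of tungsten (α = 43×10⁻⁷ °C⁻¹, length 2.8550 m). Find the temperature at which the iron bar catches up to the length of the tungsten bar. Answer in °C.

T = 437.3 °C

L₁(1 + α₁ΔT) = L₂(1 + α₂ΔT) ⇒ ΔT = (L₂ − L₁)/(α₁L₁ − α₂L₂)
L₂ − L₁ = 2.8550 − 2.8459 = 9.10×10⁻³ m
α₁L₁ − α₂L₂ = 12×10⁻⁶×2.8459 − 43×10⁻⁷×2.8550 = 2.18743×10⁻⁵ m/K
ΔT = 9.10×10⁻³ / 2.18743×10⁻⁵ = 416.013 K
T = 21.3 + 416.013 = 437.313 °C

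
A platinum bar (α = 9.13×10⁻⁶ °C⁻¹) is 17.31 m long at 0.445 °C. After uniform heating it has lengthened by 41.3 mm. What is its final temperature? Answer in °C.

T = 262 °C

ΔL = αL₀ΔT ⇒ ΔT = ΔL / (αL₀)
ΔT = 41.3×10⁻³ m / (9.13×10⁻⁶ × 17.31 m) = 261.326 K
T = 0.445 + 261.326 = 261.771 °C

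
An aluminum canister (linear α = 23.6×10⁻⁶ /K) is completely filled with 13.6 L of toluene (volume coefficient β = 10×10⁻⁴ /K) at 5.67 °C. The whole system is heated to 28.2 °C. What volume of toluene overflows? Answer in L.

The canister also expands: β_container ≈ 3α = 7.08×10⁻⁵ /K
Net overflow = V₀(β_liq − 3α_cont)ΔT
β − 3α = 1.00×10⁻³ − 7.08×10⁻⁵ = 9.292×10⁻⁴ /K; ΔT = 22.53 K
ΔV = 13.6 × 9.292×10⁻⁴ × 22.53 = 0.285 L

0.285 L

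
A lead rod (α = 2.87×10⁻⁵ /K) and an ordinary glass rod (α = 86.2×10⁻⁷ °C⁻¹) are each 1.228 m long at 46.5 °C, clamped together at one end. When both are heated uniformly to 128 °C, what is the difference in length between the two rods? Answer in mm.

ΔT = 81.5 K
lead: ΔL = 2.87×10⁻⁵ × 1.228 m × 81.5 = 2.8724×10⁻³ m = 2.8724 mm
ordinary glass: ΔL = 86.2×10⁻⁷ × 1.228 m × 81.5 = 8.6271×10⁻⁴ m = 0.86271 mm
difference = 2.8724 − 0.86271 = 2.00969 mm

2.01 mm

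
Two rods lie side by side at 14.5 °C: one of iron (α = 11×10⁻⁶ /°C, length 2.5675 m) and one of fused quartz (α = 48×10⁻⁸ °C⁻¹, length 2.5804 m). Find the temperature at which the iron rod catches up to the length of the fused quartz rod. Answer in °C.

T = 492.2 °C

Equal length when α₁L₁ΔT − α₂L₂ΔT = L₂ − L₁ = 1.29×10⁻² m
α₁L₁ = 2.82425×10⁻⁵, α₂L₂ = 1.238592×10⁻⁶ → Δ(αL) = 2.7003908×10⁻⁵ m/K
ΔT = 1.29×10⁻² / 2.7003908×10⁻⁵ = 477.709 K, so T = 14.5 + 477.709 = 492.209 °C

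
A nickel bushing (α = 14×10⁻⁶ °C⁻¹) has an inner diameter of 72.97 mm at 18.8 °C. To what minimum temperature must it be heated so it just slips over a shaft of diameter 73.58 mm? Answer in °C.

Required Δd = 73.58 − 72.97 = 0.61 mm
Δd = αd₀ΔT ⇒ ΔT = Δd/(αd₀) = 0.61 / (14×10⁻⁶ × 72.97) = 597.11 K
T_min = 18.8 + 597.11 = 615.91 °C

T = 616 °C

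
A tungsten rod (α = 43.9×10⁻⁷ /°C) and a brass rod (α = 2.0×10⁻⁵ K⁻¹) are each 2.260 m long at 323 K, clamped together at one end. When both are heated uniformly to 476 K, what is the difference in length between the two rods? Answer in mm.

5.40 mm

ΔT = 153 K
tungsten: ΔL = 43.9×10⁻⁷ × 2.260 m × 153 = 1.5180×10⁻³ m = 1.5180 mm
brass: ΔL = 2.0×10⁻⁵ × 2.260 m × 153 = 6.9156×10⁻³ m = 6.9156 mm
difference = 6.9156 − 1.5180 = 5.3976 mm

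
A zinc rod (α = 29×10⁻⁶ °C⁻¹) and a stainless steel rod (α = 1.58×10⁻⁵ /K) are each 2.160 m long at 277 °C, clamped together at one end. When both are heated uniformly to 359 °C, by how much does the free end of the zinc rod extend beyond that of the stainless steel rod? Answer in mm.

ΔT = 82 K
zinc: ΔL = 29×10⁻⁶ × 2.160 m × 82 = 5.1365×10⁻³ m = 5.1365 mm
stainless steel: ΔL = 1.58×10⁻⁵ × 2.160 m × 82 = 2.7985×10⁻³ m = 2.7985 mm
difference = 5.1365 − 2.7985 = 2.3380 mm

2.34 mm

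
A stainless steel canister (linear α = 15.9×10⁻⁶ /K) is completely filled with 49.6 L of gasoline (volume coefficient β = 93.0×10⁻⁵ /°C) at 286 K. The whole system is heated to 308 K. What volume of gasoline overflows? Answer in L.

The canister also expands: β_container ≈ 3α = 4.77×10⁻⁵ /K
Net overflow = V₀(β_liq − 3α_cont)ΔT
β − 3α = 9.30×10⁻⁴ − 4.77×10⁻⁵ = 8.823×10⁻⁴ /K; ΔT = 22 K
ΔV = 49.6 × 8.823×10⁻⁴ × 22 = 0.963 L

0.963 L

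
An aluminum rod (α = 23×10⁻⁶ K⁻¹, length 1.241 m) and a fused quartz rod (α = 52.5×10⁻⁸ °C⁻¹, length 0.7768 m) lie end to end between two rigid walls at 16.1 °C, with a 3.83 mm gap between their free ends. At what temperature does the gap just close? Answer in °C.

α₁L₁ = 2.8543×10⁻⁵ m/K, α₂L₂ = 4.0782×10⁻⁷ m/K → total 2.895082×10⁻⁵ m/K
ΔT = g/(α₁L₁+α₂L₂) = 3.83×10⁻³ / 2.895082×10⁻⁵ = 132.29 K
T = 16.1 + 132.29 = 148.39 °C

T = 148 °C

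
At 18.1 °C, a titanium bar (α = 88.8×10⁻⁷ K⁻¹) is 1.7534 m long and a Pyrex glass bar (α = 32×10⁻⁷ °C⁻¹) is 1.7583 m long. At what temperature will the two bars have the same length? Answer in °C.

T = 510.9 °C

Equal length when α₁L₁ΔT − α₂L₂ΔT = L₂ − L₁ = 4.90×10⁻³ m
α₁L₁ = 1.5570192×10⁻⁵, α₂L₂ = 5.62656×10⁻⁶ → Δ(αL) = 9.943632×10⁻⁶ m/K
ΔT = 4.90×10⁻³ / 9.943632×10⁻⁶ = 492.778 K, so T = 18.1 + 492.778 = 510.878 °C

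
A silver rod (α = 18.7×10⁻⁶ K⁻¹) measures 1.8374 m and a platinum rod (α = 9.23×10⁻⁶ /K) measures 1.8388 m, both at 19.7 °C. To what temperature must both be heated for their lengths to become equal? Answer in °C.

L₁(1 + α₁ΔT) = L₂(1 + α₂ΔT) ⇒ ΔT = (L₂ − L₁)/(α₁L₁ − α₂L₂)
L₂ − L₁ = 1.8388 − 1.8374 = 1.40×10⁻³ m
α₁L₁ − α₂L₂ = 18.7×10⁻⁶×1.8374 − 9.23×10⁻⁶×1.8388 = 1.7387256×10⁻⁵ m/K
ΔT = 1.40×10⁻³ / 1.7387256×10⁻⁵ = 80.519 K
T = 19.7 + 80.519 = 100.219 °C

T = 100.2 °C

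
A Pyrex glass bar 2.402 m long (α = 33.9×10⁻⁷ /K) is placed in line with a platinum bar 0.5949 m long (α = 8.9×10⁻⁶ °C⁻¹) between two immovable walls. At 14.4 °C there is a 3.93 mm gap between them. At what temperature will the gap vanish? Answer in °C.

α₁L₁ = 8.14278×10⁻⁶ m/K, α₂L₂ = 5.29461×10⁻⁶ m/K → total 1.343739×10⁻⁵ m/K
ΔT = g/(α₁L₁+α₂L₂) = 3.93×10⁻³ / 1.343739×10⁻⁵ = 292.47 K
T = 14.4 + 292.47 = 306.87 °C

T = 307 °C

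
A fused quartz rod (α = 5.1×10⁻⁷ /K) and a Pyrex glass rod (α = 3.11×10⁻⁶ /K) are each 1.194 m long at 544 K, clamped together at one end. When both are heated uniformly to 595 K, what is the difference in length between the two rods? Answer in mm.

ΔT = 51 K
fused quartz: ΔL = 5.1×10⁻⁷ × 1.194 m × 51 = 3.1056×10⁻⁵ m = 0.031056 mm
Pyrex glass: ΔL = 3.11×10⁻⁶ × 1.194 m × 51 = 1.8938×10⁻⁴ m = 0.18938 mm
difference = 0.18938 − 0.031056 = 0.158324 mm

0.158 mm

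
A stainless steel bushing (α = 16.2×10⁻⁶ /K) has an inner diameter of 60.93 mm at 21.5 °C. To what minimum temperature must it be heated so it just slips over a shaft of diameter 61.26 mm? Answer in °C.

T = 356 °C

Required Δd = 61.26 − 60.93 = 0.33 mm
Δd = αd₀ΔT ⇒ ΔT = Δd/(αd₀) = 0.33 / (16.2×10⁻⁶ × 60.93) = 334.32 K
T_min = 21.5 + 334.32 = 355.82 °C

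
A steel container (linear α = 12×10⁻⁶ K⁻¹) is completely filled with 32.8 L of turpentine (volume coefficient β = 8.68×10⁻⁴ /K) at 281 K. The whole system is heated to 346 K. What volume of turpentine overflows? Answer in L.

The container also expands: β_container ≈ 3α = 3.6×10⁻⁵ /K
Net overflow = V₀(β_liq − 3α_cont)ΔT
β − 3α = 8.68×10⁻⁴ − 3.6×10⁻⁵ = 8.32×10⁻⁴ /K; ΔT = 65 K
ΔV = 32.8 × 8.32×10⁻⁴ × 65 = 1.77 L

1.77 L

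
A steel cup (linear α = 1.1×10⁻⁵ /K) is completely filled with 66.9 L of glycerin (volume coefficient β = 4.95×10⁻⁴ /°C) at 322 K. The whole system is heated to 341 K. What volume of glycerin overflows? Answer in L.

The cup also expands: β_container ≈ 3α = 3.3×10⁻⁵ /K
Net overflow = V₀(β_liq − 3α_cont)ΔT
β − 3α = 4.95×10⁻⁴ − 3.3×10⁻⁵ = 4.62×10⁻⁴ /K; ΔT = 19 K
ΔV = 66.9 × 4.62×10⁻⁴ × 19 = 0.587 L

0.587 L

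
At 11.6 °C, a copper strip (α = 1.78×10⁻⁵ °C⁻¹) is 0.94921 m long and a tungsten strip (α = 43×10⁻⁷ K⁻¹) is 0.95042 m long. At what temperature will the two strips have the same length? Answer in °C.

L₁(1 + α₁ΔT) = L₂(1 + α₂ΔT) ⇒ ΔT = (L₂ − L₁)/(α₁L₁ − α₂L₂)
L₂ − L₁ = 0.95042 − 0.94921 = 1.21×10⁻³ m
α₁L₁ − α₂L₂ = 1.78×10⁻⁵×0.94921 − 43×10⁻⁷×0.95042 = 1.2809132×10⁻⁵ m/K
ΔT = 1.21×10⁻³ / 1.2809132×10⁻⁵ = 94.464 K
T = 11.6 + 94.464 = 106.064 °C

T = 106.1 °C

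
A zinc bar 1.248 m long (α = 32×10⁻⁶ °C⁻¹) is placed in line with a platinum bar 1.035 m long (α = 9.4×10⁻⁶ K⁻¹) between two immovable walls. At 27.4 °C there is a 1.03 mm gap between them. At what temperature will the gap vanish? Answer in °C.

Gap closes when ΔL₁ + ΔL₂ = 1.03 mm = 1.03×10⁻³ m
(α₁L₁ + α₂L₂)ΔT = g
α₁L₁ + α₂L₂ = 32×10⁻⁶×1.248 + 9.4×10⁻⁶×1.035 = 4.9665×10⁻⁵ m/K
ΔT = 1.03×10⁻³ / 4.9665×10⁻⁵ = 20.739 K
T = 27.4 + 20.739 = 48.139 °C

T = 48.1 °C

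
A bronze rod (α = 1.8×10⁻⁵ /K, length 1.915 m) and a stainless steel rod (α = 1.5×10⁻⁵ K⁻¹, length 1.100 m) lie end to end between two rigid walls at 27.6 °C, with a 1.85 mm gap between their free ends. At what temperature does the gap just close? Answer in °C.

T = 63.9 °C

Gap closes when ΔL₁ + ΔL₂ = 1.85 mm = 1.85×10⁻³ m
(α₁L₁ + α₂L₂)ΔT = g
α₁L₁ + α₂L₂ = 1.8×10⁻⁵×1.915 + 1.5×10⁻⁵×1.100 = 5.097×10⁻⁵ m/K
ΔT = 1.85×10⁻³ / 5.097×10⁻⁵ = 36.296 K
T = 27.6 + 36.296 = 63.896 °C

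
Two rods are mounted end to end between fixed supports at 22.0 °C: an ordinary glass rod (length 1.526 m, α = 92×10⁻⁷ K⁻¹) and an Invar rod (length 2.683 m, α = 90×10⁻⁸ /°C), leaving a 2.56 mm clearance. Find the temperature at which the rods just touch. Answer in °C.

Gap closes when ΔL₁ + ΔL₂ = 2.56 mm = 2.56×10⁻³ m
(α₁L₁ + α₂L₂)ΔT = g
α₁L₁ + α₂L₂ = 92×10⁻⁷×1.526 + 90×10⁻⁸×2.683 = 1.64539×10⁻⁵ m/K
ΔT = 2.56×10⁻³ / 1.64539×10⁻⁵ = 155.59 K
T = 22.0 + 155.59 = 177.59 °C

T = 178 °C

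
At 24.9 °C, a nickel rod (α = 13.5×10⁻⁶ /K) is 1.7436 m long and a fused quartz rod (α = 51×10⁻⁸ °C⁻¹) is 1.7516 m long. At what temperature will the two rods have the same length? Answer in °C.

T = 378.2 °C

Equal length when α₁L₁ΔT − α₂L₂ΔT = L₂ − L₁ = 8.00×10⁻³ m
α₁L₁ = 2.35386×10⁻⁵, α₂L₂ = 8.93316×10⁻⁷ → Δ(αL) = 2.2645284×10⁻⁵ m/K
ΔT = 8.00×10⁻³ / 2.2645284×10⁻⁵ = 353.274 K, so T = 24.9 + 353.274 = 378.174 °C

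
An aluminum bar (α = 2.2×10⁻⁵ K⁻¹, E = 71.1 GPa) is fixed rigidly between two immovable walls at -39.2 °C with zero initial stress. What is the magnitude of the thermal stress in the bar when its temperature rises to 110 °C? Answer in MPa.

σ = 233 MPa

Fully constrained: the free strain ε = αΔT is blocked, so σ = Eε = EαΔT.
|ΔT| = 149.2 K
σ = 71.1×10⁹ × 2.2×10⁻⁵ × 149.2 = 2.33×10⁸ Pa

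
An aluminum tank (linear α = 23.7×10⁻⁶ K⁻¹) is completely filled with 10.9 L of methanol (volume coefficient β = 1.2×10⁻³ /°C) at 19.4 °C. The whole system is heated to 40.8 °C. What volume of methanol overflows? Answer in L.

0.263 L

The tank also expands: β_container ≈ 3α = 7.11×10⁻⁵ /K
Net overflow = V₀(β_liq − 3α_cont)ΔT
β − 3α = 1.20×10⁻³ − 7.11×10⁻⁵ = 1.1289×10⁻³ /K; ΔT = 21.4 K
ΔV = 10.9 × 1.1289×10⁻³ × 21.4 = 0.263 L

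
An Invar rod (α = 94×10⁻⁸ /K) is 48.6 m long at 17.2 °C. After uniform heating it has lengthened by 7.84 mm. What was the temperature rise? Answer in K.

ΔT = 172 K

ΔL = αL₀ΔT ⇒ ΔT = ΔL / (αL₀)
ΔT = 7.84×10⁻³ m / (94×10⁻⁸ × 48.6 m) = 171.61 K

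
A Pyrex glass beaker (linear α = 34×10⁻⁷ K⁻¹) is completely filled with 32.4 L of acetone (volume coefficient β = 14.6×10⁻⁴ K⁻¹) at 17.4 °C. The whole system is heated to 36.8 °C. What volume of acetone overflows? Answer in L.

0.911 L

The beaker also expands: β_container ≈ 3α = 1.02×10⁻⁵ /K
Net overflow = V₀(β_liq − 3α_cont)ΔT
β − 3α = 1.46×10⁻³ − 1.02×10⁻⁵ = 1.4498×10⁻³ /K; ΔT = 19.4 K
ΔV = 32.4 × 1.4498×10⁻³ × 19.4 = 0.911 L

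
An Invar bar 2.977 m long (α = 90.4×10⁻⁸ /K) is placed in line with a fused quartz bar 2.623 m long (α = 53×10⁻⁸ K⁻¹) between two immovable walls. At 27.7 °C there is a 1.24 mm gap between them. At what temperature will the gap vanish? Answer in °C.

Gap closes when ΔL₁ + ΔL₂ = 1.24 mm = 1.24×10⁻³ m
(α₁L₁ + α₂L₂)ΔT = g
α₁L₁ + α₂L₂ = 90.4×10⁻⁸×2.977 + 53×10⁻⁸×2.623 = 4.081398×10⁻⁶ m/K
ΔT = 1.24×10⁻³ / 4.081398×10⁻⁶ = 303.82 K
T = 27.7 + 303.82 = 331.52 °C

T = 332 °C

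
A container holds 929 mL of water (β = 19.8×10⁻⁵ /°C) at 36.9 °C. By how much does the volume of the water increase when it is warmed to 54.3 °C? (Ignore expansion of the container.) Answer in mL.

|ΔT| = |54.3 − 36.9| = 17.4 K
ΔV = βV₀ΔT = (19.8×10⁻⁵)(929)(17.4) = 3.20 mL

ΔV = 3.20 mL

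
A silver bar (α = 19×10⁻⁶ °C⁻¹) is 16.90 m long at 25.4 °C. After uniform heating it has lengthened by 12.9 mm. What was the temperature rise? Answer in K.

ΔL = αL₀ΔT ⇒ ΔT = ΔL / (αL₀)
ΔT = 12.9×10⁻³ m / (19×10⁻⁶ × 16.90 m) = 40.174 K

ΔT = 40.2 K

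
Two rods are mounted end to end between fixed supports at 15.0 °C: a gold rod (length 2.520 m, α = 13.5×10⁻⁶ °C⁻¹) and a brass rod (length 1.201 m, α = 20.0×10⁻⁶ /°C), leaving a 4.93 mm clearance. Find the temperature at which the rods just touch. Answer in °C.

T = 99.9 °C

Gap closes when ΔL₁ + ΔL₂ = 4.93 mm = 4.93×10⁻³ m
(α₁L₁ + α₂L₂)ΔT = g
α₁L₁ + α₂L₂ = 13.5×10⁻⁶×2.520 + 20.0×10⁻⁶×1.201 = 5.804×10⁻⁵ m/K
ΔT = 4.93×10⁻³ / 5.804×10⁻⁵ = 84.941 K
T = 15.0 + 84.941 = 99.941 °C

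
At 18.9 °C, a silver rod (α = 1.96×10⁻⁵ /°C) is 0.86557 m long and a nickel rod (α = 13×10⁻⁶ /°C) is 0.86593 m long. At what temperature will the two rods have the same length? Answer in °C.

T = 81.97 °C

L₁(1 + α₁ΔT) = L₂(1 + α₂ΔT) ⇒ ΔT = (L₂ − L₁)/(α₁L₁ − α₂L₂)
L₂ − L₁ = 0.86593 − 0.86557 = 3.60×10⁻⁴ m
α₁L₁ − α₂L₂ = 1.96×10⁻⁵×0.86557 − 13×10⁻⁶×0.86593 = 5.708082×10⁻⁶ m/K
ΔT = 3.60×10⁻⁴ / 5.708082×10⁻⁶ = 63.0685 K
T = 18.9 + 63.0685 = 81.9685 °C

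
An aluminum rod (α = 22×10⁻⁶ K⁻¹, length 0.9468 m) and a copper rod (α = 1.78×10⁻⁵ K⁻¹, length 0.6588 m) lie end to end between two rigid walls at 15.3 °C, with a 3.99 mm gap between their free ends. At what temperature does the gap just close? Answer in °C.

Gap closes when ΔL₁ + ΔL₂ = 3.99 mm = 3.99×10⁻³ m
(α₁L₁ + α₂L₂)ΔT = g
α₁L₁ + α₂L₂ = 22×10⁻⁶×0.9468 + 1.78×10⁻⁵×0.6588 = 3.255624×10⁻⁵ m/K
ΔT = 3.99×10⁻³ / 3.255624×10⁻⁵ = 122.56 K
T = 15.3 + 122.56 = 137.86 °C

T = 138 °C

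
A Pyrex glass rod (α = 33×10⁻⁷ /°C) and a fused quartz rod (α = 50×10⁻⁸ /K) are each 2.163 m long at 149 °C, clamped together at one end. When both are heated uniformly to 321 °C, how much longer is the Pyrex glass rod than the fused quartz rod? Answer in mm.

1.04 mm

ΔT = 172 K
Pyrex glass: ΔL = 33×10⁻⁷ × 2.163 m × 172 = 1.2277×10⁻³ m = 1.2277 mm
fused quartz: ΔL = 50×10⁻⁸ × 2.163 m × 172 = 1.8602×10⁻⁴ m = 0.18602 mm
difference = 1.2277 − 0.18602 = 1.04168 mm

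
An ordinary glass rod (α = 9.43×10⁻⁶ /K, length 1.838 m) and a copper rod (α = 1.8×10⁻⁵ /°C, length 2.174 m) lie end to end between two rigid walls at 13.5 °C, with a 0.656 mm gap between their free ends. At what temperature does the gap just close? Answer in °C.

Gap closes when ΔL₁ + ΔL₂ = 0.656 mm = 6.56×10⁻⁴ m
(α₁L₁ + α₂L₂)ΔT = g
α₁L₁ + α₂L₂ = 9.43×10⁻⁶×1.838 + 1.8×10⁻⁵×2.174 = 5.646434×10⁻⁵ m/K
ΔT = 6.56×10⁻⁴ / 5.646434×10⁻⁵ = 11.618 K
T = 13.5 + 11.618 = 25.118 °C

T = 25.1 °C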